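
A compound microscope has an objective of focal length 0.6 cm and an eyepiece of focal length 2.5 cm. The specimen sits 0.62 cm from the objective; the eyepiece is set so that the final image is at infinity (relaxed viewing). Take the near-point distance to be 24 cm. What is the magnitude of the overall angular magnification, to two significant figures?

Objective: 1/d_i = 1/f_obj - 1/d_o = 1/0.6 - 1/0.62 = 0.05376 cm^-1, so d_i = 18.600 cm.
m_obj = -d_i/d_o = -18.600/0.62 = -30.000.
Eyepiece angular magnification (image at infinity): M_eye = D/f_e = 24/2.5 = 9.600.
Overall M = m_obj x M_eye = (-30.000)(9.600) = -288.00.
|M| = 288.00.

290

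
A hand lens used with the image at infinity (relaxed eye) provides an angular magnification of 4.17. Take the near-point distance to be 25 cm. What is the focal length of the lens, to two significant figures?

For the image at infinity, M = D/f.
f = D/M = 25/4.17 = 5.995 cm.

6.0 cm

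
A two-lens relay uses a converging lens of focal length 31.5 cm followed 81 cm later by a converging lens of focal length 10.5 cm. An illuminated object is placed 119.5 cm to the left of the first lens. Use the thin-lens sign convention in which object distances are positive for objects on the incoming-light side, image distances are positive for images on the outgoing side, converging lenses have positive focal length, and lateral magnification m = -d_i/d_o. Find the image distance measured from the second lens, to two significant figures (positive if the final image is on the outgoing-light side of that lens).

14 cm

Applying the thin-lens equation to the first lens, 1/31.5 = 1/119.5 + 1/d_i1, which gives d_i1 = 42.776 cm.
Object distance for lens 2: d_o2 = 81 - 42.776 = 38.224 cm.
Applying the thin-lens equation again with f_2 = 10.5 cm and d_o2 = 38.224 cm gives d_i2 = 14.477 cm.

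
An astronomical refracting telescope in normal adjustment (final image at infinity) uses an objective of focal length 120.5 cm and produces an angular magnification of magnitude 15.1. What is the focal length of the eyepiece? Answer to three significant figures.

7.98 cm

|M| = f_obj/f_eye, so f_eye = f_obj/|M| = 120.5/15.1 = 7.980 cm.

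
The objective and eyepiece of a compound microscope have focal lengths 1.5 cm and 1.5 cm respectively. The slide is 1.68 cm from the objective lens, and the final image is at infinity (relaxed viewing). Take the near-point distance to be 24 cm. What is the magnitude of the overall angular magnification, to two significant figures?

Objective: 1/d_i = 1/f_obj - 1/d_o = 1/1.5 - 1/1.68 = 0.07143 cm^-1, so d_i = 14.000 cm.
m_obj = -d_i/d_o = -14.000/1.68 = -8.333.
Eyepiece angular magnification (image at infinity): M_eye = D/f_e = 24/1.5 = 16.000.
Overall M = m_obj x M_eye = (-8.333)(16.000) = -133.33.
|M| = 133.33.

130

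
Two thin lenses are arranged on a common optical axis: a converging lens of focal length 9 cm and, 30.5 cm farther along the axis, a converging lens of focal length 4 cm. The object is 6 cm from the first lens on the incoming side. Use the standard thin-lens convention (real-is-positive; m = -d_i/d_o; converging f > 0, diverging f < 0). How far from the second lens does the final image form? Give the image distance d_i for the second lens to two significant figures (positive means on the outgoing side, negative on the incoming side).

Applying the thin-lens equation to the first lens, 1/9 = 1/6 + 1/d_i1, which gives d_i1 = -18.000 cm.
With d_i1 < 0 the first image is virtual and lies on the object side; the object distance for lens 2 is d_o2 = 30.5 - (-18.000) = 48.500 cm.
Applying the thin-lens equation again with f_2 = 4 cm and d_o2 = 48.500 cm gives d_i2 = 4.360 cm.

4.4 cm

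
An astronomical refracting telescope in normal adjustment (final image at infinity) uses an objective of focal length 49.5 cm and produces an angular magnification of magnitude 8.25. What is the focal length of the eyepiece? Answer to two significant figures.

|M| = f_obj/f_eye, so f_eye = f_obj/|M| = 49.5/8.25 = 6.000 cm.

6.0 cm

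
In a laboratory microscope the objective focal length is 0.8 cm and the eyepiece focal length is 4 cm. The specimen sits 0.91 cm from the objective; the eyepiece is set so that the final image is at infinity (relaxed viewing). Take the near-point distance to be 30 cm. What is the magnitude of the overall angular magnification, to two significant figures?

55

Objective: 1/d_i = 1/f_obj - 1/d_o = 1/0.8 - 1/0.91 = 0.15110 cm^-1, so d_i = 6.618 cm.
m_obj = -d_i/d_o = -6.618/0.91 = -7.273.
Eyepiece angular magnification (image at infinity): M_eye = D/f_e = 30/4 = 7.500.
Overall M = m_obj x M_eye = (-7.273)(7.500) = -54.55.
|M| = 54.55.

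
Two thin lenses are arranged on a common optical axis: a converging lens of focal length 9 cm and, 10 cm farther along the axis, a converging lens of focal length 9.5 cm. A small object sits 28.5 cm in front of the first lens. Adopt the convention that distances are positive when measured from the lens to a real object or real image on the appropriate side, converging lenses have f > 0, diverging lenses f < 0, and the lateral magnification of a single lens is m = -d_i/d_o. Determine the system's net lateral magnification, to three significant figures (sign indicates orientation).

Applying the thin-lens equation to the first lens, 1/9 = 1/28.5 + 1/d_i1, which gives d_i1 = 13.154 cm.
Its lateral magnification is m_1 = -d_i1/d_o1 = -(13.154)/28.5 = -0.4615.
This image would form 13.154 cm past lens 1, i.e. 3.154 cm beyond lens 2, so it is a virtual object for lens 2: d_o2 = 10 - 13.154 = -3.154 cm.
Applying the thin-lens equation again with f_2 = 9.5 cm and d_o2 = -3.154 cm gives d_i2 = 2.368 cm.
m_2 = -(2.368)/(-3.154) = 0.7508.
Total m = m_1 x m_2 = (-0.4615)(0.7508) = -0.3465.

-0.347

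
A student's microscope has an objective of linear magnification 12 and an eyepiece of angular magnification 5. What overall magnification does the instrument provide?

The overall magnification of a compound microscope is the product of the objective and eyepiece magnifications:
M = M_obj x M_eye = 12 x 5 = 60.

60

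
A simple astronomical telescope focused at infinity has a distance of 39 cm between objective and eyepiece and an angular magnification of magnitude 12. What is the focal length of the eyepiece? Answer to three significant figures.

In normal adjustment the tube length equals f_obj + f_eye and |M| = f_obj/f_eye.
So f_obj = 12 f_eye and 12 f_eye + f_eye = 39 cm, giving f_eye = 39/13 = 3.000 cm and f_obj = 36.000 cm.

3.00 cm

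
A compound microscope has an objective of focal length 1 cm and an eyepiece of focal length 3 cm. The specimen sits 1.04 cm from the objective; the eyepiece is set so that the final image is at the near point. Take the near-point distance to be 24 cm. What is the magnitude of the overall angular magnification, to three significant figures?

225

Objective: 1/d_i = 1/f_obj - 1/d_o = 1/1 - 1/1.04 = 0.03846 cm^-1, so d_i = 26.000 cm.
m_obj = -d_i/d_o = -26.000/1.04 = -25.000.
Eyepiece angular magnification (image at near point): M_eye = 1 + D/f_e = 1 + 24/3 = 9.000.
Overall M = m_obj x M_eye = (-25.000)(9.000) = -225.00.
|M| = 225.00.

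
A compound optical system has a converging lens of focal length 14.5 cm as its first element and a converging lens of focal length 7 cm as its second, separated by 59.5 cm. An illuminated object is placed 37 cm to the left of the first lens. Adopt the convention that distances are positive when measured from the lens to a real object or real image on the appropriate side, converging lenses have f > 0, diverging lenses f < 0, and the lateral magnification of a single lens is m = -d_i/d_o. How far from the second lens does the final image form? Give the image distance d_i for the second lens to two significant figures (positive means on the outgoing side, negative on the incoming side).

First lens: d_i1 = 1/(1/14.5 - 1/37) = 23.844 cm.
The intermediate image is 23.844 cm to the right of lens 1, so d_o2 = L - d_i1 = 59.5 - 23.844 = 35.656 cm.
Second lens: d_i2 = 1/(1/7 - 1/(35.656)) = 8.710 cm.

8.7 cm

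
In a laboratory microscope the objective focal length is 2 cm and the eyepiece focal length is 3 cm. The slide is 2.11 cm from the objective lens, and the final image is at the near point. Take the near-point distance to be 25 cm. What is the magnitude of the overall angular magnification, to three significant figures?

Objective: 1/d_i = 1/f_obj - 1/d_o = 1/2 - 1/2.11 = 0.02607 cm^-1, so d_i = 38.364 cm.
m_obj = -d_i/d_o = -38.364/2.11 = -18.182.
Eyepiece angular magnification (image at near point): M_eye = 1 + D/f_e = 1 + 25/3 = 9.333.
Overall M = m_obj x M_eye = (-18.182)(9.333) = -169.70.
|M| = 169.70.

170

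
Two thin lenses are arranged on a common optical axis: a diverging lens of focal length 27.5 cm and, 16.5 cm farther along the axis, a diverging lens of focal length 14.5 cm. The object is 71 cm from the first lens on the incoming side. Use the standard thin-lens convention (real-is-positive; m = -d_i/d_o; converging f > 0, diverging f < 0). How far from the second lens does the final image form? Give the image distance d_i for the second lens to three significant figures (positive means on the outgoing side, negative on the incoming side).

Applying the thin-lens equation to the first lens, 1/(-27.5) = 1/71 + 1/d_i1, which gives d_i1 = -19.822 cm.
With d_i1 < 0 the first image is virtual and lies on the object side; the object distance for lens 2 is d_o2 = 16.5 - (-19.822) = 36.322 cm.
Applying the thin-lens equation again with f_2 = -14.5 cm and d_o2 = 36.322 cm gives d_i2 = -10.363 cm.

-10.4 cm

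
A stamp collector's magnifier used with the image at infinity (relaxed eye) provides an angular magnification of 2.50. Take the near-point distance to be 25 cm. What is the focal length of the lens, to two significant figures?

10 cm

For the image at infinity, M = D/f.
f = D/M = 25/2.5 = 10.000 cm.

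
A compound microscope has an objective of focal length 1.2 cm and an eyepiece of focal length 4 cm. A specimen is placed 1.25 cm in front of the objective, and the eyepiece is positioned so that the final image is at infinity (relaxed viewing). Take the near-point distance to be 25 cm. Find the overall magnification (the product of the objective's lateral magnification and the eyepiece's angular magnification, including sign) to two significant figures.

-150

Objective: 1/d_i = 1/f_obj - 1/d_o = 1/1.2 - 1/1.25 = 0.03333 cm^-1, so d_i = 30.000 cm.
m_obj = -d_i/d_o = -30.000/1.25 = -24.000.
Eyepiece angular magnification (image at infinity): M_eye = D/f_e = 25/4 = 6.250.
Overall M = m_obj x M_eye = (-24.000)(6.250) = -150.00.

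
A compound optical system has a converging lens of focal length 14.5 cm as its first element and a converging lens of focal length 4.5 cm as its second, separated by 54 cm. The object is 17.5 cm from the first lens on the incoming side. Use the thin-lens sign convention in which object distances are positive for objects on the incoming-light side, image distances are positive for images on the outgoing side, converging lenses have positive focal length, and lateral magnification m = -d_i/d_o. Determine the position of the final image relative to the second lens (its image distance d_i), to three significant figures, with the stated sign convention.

Lens 1: 1/d_i1 = 1/f_1 - 1/d_o1 = 1/14.5 - 1/17.5 = 0.01182 cm^-1, so d_i1 = 84.583 cm.
Since 84.583 cm > 54 cm, the first image lies past the second lens and serves as a virtual object: d_o2 = L - d_i1 = -30.583 cm.
Lens 2: 1/d_i2 = 1/f_2 - 1/d_o2 = 1/4.5 - 1/(-30.583) = 0.25492 cm^-1, so d_i2 = 3.923 cm.

3.92 cm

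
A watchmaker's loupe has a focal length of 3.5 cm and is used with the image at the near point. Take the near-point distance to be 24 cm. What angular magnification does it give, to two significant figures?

7.9

M = 1 + D/f = 1 + 24/3.5 = 7.857.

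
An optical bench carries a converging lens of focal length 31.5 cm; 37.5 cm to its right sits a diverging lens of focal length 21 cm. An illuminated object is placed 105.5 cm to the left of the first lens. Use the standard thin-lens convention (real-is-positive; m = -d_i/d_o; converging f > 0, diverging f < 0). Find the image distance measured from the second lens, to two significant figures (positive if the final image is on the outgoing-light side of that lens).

11 cm

First lens: d_i1 = 1/(1/31.5 - 1/105.5) = 44.909 cm.
Since 44.909 cm > 37.5 cm, the first image lies past the second lens and serves as a virtual object: d_o2 = L - d_i1 = -7.409 cm.
Second lens: d_i2 = 1/(1/(-21) - 1/(-7.409)) = 11.447 cm.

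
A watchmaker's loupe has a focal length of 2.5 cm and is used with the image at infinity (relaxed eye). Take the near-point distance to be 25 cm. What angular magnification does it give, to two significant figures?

10

M = D/f = 25/2.5 = 10.000.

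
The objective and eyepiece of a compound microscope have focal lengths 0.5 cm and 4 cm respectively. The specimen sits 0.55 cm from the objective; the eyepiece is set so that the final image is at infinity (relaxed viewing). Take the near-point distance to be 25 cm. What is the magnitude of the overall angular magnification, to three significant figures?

62.5

Objective: 1/d_i = 1/f_obj - 1/d_o = 1/0.5 - 1/0.55 = 0.18182 cm^-1, so d_i = 5.500 cm.
m_obj = -d_i/d_o = -5.500/0.55 = -10.000.
Eyepiece angular magnification (image at infinity): M_eye = D/f_e = 25/4 = 6.250.
Overall M = m_obj x M_eye = (-10.000)(6.250) = -62.50.
|M| = 62.50.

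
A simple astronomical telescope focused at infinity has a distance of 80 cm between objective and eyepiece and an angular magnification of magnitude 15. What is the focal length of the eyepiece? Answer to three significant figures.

5.00 cm

In normal adjustment the tube length equals f_obj + f_eye and |M| = f_obj/f_eye.
So f_obj = 15 f_eye and 15 f_eye + f_eye = 80 cm, giving f_eye = 80/16 = 5.000 cm and f_obj = 75.000 cm.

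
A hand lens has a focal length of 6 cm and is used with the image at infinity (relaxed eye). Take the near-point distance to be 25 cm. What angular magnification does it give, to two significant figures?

4.2

M = D/f = 25/6 = 4.167.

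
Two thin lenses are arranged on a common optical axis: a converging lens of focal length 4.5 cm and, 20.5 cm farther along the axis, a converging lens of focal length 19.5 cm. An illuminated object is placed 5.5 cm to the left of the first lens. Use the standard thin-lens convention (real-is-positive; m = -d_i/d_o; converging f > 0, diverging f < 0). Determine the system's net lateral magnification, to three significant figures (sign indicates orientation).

Lens 1: 1/d_i1 = 1/f_1 - 1/d_o1 = 1/4.5 - 1/5.5 = 0.04040 cm^-1, so d_i1 = 24.750 cm.
m_1 = -(24.750)/5.5 = -4.5000.
Since 24.750 cm > 20.5 cm, the first image lies past the second lens and serves as a virtual object: d_o2 = L - d_i1 = -4.250 cm.
Lens 2: 1/d_i2 = 1/f_2 - 1/d_o2 = 1/19.5 - 1/(-4.250) = 0.28658 cm^-1, so d_i2 = 3.489 cm.
m_2 = -(3.489)/(-4.250) = 0.8211.
Total m = m_1 x m_2 = (-4.5000)(0.8211) = -3.6947.

-3.69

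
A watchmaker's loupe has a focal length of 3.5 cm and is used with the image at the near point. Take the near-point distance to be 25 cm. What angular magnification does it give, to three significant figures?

8.14

M = 1 + D/f = 1 + 25/3.5 = 8.143.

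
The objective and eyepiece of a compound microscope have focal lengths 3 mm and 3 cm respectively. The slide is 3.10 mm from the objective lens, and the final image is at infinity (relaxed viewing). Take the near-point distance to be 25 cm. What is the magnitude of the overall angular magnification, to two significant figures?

Convert to cm: f_obj = 3 mm = 0.3 cm; d_o = 3.10 mm = 0.31 cm.
Objective: 1/d_i = 1/f_obj - 1/d_o = 1/0.3 - 1/0.31 = 0.10753 cm^-1, so d_i = 9.300 cm.
m_obj = -d_i/d_o = -9.300/0.31 = -30.000.
Eyepiece angular magnification (image at infinity): M_eye = D/f_e = 25/3 = 8.333.
Overall M = m_obj x M_eye = (-30.000)(8.333) = -250.00.
|M| = 250.00.

250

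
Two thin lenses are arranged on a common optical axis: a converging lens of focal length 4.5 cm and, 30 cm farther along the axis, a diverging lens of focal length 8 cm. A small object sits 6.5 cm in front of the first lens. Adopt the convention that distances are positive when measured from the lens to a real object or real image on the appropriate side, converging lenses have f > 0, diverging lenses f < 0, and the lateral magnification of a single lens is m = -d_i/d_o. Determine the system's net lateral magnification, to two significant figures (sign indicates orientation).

Lens 1: 1/d_i1 = 1/f_1 - 1/d_o1 = 1/4.5 - 1/6.5 = 0.06838 cm^-1, so d_i1 = 14.625 cm.
m_1 = -(14.625)/6.5 = -2.2500.
Object distance for lens 2: d_o2 = 30 - 14.625 = 15.375 cm.
Lens 2: 1/d_i2 = 1/f_2 - 1/d_o2 = 1/(-8) - 1/(15.375) = -0.19004 cm^-1, so d_i2 = -5.262 cm.
m_2 = -(-5.262)/(15.375) = 0.3422.
Overall magnification: m = m_1 m_2 = -0.7701.

-0.77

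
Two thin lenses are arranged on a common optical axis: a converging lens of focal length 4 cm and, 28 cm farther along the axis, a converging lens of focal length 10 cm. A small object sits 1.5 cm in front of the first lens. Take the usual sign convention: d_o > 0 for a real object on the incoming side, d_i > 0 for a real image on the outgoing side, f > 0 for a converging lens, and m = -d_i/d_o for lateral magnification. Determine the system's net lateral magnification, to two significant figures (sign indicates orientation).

Applying the thin-lens equation to the first lens, 1/4 = 1/1.5 + 1/d_i1, which gives d_i1 = -2.400 cm.
Its lateral magnification is m_1 = -d_i1/d_o1 = -(-2.400)/1.5 = 1.6000.
With d_i1 < 0 the first image is virtual and lies on the object side; the object distance for lens 2 is d_o2 = 28 - (-2.400) = 30.400 cm.
Applying the thin-lens equation again with f_2 = 10 cm and d_o2 = 30.400 cm gives d_i2 = 14.902 cm.
m_2 = -(14.902)/(30.400) = -0.4902.
The system's lateral magnification is m_1 m_2 = (1.6000)(-0.4902) = -0.7843.

-0.78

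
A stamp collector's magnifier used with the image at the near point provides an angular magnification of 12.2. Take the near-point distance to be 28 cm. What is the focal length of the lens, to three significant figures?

2.50 cm

For the image at the near point, M = 1 + D/f.
f = D/(M - 1) = 28/(12.2 - 1) = 2.500 cm.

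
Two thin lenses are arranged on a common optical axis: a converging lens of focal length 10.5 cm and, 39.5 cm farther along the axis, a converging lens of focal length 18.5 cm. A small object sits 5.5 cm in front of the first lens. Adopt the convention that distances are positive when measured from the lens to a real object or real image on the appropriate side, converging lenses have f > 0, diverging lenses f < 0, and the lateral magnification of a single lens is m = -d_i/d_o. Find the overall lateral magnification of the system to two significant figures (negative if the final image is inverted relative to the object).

-1.2

Lens 1: 1/d_i1 = 1/f_1 - 1/d_o1 = 1/10.5 - 1/5.5 = -0.08658 cm^-1, so d_i1 = -11.550 cm.
m_1 = -(-11.550)/5.5 = 2.1000.
The intermediate image is virtual, 11.550 cm to the left of lens 1, so d_o2 = L - d_i1 = 39.5 - (-11.550) = 51.050 cm.
Lens 2: 1/d_i2 = 1/f_2 - 1/d_o2 = 1/18.5 - 1/(51.050) = 0.03447 cm^-1, so d_i2 = 29.015 cm.
m_2 = -(29.015)/(51.050) = -0.5684.
Overall magnification: m = m_1 m_2 = -1.1935.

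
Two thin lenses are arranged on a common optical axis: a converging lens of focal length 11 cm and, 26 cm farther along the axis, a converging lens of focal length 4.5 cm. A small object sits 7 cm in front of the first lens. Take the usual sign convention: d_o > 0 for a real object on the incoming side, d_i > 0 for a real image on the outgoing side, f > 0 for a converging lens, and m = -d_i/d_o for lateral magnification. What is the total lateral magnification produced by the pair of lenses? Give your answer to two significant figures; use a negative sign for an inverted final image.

Applying the thin-lens equation to the first lens, 1/11 = 1/7 + 1/d_i1, which gives d_i1 = -19.250 cm.
Its lateral magnification is m_1 = -d_i1/d_o1 = -(-19.250)/7 = 2.7500.
The intermediate image is virtual, 19.250 cm to the left of lens 1, so d_o2 = L - d_i1 = 26 - (-19.250) = 45.250 cm.
Applying the thin-lens equation again with f_2 = 4.5 cm and d_o2 = 45.250 cm gives d_i2 = 4.997 cm.
m_2 = -(4.997)/(45.250) = -0.1104.
Total m = m_1 x m_2 = (2.7500)(-0.1104) = -0.3037.

-0.30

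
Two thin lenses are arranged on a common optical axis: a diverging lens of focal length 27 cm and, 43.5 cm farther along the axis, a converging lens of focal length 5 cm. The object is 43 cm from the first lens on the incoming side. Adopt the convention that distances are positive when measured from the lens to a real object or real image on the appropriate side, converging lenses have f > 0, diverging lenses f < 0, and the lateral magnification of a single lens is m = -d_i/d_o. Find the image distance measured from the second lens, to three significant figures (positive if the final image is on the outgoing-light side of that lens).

5.45 cm

Applying the thin-lens equation to the first lens, 1/(-27) = 1/43 + 1/d_i1, which gives d_i1 = -16.586 cm.
With d_i1 < 0 the first image is virtual and lies on the object side; the object distance for lens 2 is d_o2 = 43.5 - (-16.586) = 60.086 cm.
Applying the thin-lens equation again with f_2 = 5 cm and d_o2 = 60.086 cm gives d_i2 = 5.454 cm.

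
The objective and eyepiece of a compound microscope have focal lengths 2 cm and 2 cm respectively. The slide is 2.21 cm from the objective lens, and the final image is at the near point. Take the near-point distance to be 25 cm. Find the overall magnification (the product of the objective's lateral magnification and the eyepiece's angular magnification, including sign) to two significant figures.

-130

Objective: 1/d_i = 1/f_obj - 1/d_o = 1/2 - 1/2.21 = 0.04751 cm^-1, so d_i = 21.048 cm.
m_obj = -d_i/d_o = -21.048/2.21 = -9.524.
Eyepiece angular magnification (image at near point): M_eye = 1 + D/f_e = 1 + 25/2 = 13.500.
Overall M = m_obj x M_eye = (-9.524)(13.500) = -128.57.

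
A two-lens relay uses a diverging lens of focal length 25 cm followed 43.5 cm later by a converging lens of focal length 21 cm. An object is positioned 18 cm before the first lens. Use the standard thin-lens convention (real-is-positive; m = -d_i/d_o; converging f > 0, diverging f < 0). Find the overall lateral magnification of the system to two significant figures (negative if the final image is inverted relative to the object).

-0.37

Lens 1: 1/d_i1 = 1/f_1 - 1/d_o1 = 1/(-25) - 1/18 = -0.09556 cm^-1, so d_i1 = -10.465 cm.
m_1 = -(-10.465)/18 = 0.5814.
With d_i1 < 0 the first image is virtual and lies on the object side; the object distance for lens 2 is d_o2 = 43.5 - (-10.465) = 53.965 cm.
Lens 2: 1/d_i2 = 1/f_2 - 1/d_o2 = 1/21 - 1/(53.965) = 0.02909 cm^-1, so d_i2 = 34.378 cm.
m_2 = -(34.378)/(53.965) = -0.6370.
Overall magnification: m = m_1 m_2 = -0.3704.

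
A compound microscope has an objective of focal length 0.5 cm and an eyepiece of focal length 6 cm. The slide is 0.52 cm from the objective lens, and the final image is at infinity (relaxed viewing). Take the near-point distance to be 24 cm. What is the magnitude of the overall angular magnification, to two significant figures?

Objective: 1/d_i = 1/f_obj - 1/d_o = 1/0.5 - 1/0.52 = 0.07692 cm^-1, so d_i = 13.000 cm.
m_obj = -d_i/d_o = -13.000/0.52 = -25.000.
Eyepiece angular magnification (image at infinity): M_eye = D/f_e = 24/6 = 4.000.
Overall M = m_obj x M_eye = (-25.000)(4.000) = -100.00.
|M| = 100.00.

100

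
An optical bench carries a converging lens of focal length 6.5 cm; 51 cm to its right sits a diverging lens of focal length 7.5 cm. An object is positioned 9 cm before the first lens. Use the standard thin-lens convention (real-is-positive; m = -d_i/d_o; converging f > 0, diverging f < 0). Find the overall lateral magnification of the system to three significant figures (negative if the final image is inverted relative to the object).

First lens: d_i1 = 1/(1/6.5 - 1/9) = 23.400 cm.
m_1 = -(23.400)/9 = -2.6000.
The intermediate image is 23.400 cm to the right of lens 1, so d_o2 = L - d_i1 = 51 - 23.400 = 27.600 cm.
Second lens: d_i2 = 1/(1/(-7.5) - 1/(27.600)) = -5.897 cm.
m_2 = -(-5.897)/(27.600) = 0.2137.
Total m = m_1 x m_2 = (-2.6000)(0.2137) = -0.5556.

-0.556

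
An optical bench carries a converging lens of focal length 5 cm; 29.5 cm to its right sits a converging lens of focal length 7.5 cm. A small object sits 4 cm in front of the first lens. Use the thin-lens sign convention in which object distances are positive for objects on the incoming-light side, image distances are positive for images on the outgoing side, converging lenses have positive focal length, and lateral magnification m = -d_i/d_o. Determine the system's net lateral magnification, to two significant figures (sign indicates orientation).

First lens: d_i1 = 1/(1/5 - 1/4) = -20.000 cm.
m_1 = -(-20.000)/4 = 5.0000.
With d_i1 < 0 the first image is virtual and lies on the object side; the object distance for lens 2 is d_o2 = 29.5 - (-20.000) = 49.500 cm.
Second lens: d_i2 = 1/(1/7.5 - 1/(49.500)) = 8.839 cm.
m_2 = -(8.839)/(49.500) = -0.1786.
Total m = m_1 x m_2 = (5.0000)(-0.1786) = -0.8929.

-0.89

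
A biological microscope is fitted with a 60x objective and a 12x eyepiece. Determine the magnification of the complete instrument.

The overall magnification of a compound microscope is the product of the objective and eyepiece magnifications:
M = M_obj x M_eye = 60 x 12 = 720.

720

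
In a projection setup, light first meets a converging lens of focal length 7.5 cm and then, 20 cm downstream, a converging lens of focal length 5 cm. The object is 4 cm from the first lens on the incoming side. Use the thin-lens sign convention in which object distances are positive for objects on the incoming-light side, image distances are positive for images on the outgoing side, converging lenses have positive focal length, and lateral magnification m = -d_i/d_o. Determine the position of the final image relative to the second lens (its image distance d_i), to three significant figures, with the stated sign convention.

Applying the thin-lens equation to the first lens, 1/7.5 = 1/4 + 1/d_i1, which gives d_i1 = -8.571 cm.
With d_i1 < 0 the first image is virtual and lies on the object side; the object distance for lens 2 is d_o2 = 20 - (-8.571) = 28.571 cm.
Applying the thin-lens equation again with f_2 = 5 cm and d_o2 = 28.571 cm gives d_i2 = 6.061 cm.

6.06 cm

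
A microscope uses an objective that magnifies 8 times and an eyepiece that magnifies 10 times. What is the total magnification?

The overall magnification of a compound microscope is the product of the objective and eyepiece magnifications:
M = M_obj x M_eye = 8 x 10 = 80.

80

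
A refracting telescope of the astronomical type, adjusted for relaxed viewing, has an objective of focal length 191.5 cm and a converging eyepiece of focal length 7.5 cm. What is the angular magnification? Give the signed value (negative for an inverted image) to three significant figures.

-25.5

M = -f_obj/f_eye = -191.5/(7.5) = -25.533.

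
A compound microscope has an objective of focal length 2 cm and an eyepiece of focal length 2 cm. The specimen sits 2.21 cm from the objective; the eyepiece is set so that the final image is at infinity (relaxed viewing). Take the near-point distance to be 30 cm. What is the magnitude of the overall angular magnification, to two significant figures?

140

Objective: 1/d_i = 1/f_obj - 1/d_o = 1/2 - 1/2.21 = 0.04751 cm^-1, so d_i = 21.048 cm.
m_obj = -d_i/d_o = -21.048/2.21 = -9.524.
Eyepiece angular magnification (image at infinity): M_eye = D/f_e = 30/2 = 15.000.
Overall M = m_obj x M_eye = (-9.524)(15.000) = -142.86.
|M| = 142.86.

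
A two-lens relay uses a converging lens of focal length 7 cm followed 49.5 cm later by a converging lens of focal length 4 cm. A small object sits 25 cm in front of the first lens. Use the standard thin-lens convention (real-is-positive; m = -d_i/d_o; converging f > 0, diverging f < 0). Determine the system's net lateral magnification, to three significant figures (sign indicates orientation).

Lens 1: 1/d_i1 = 1/f_1 - 1/d_o1 = 1/7 - 1/25 = 0.10286 cm^-1, so d_i1 = 9.722 cm.
m_1 = -(9.722)/25 = -0.3889.
Object distance for lens 2: d_o2 = 49.5 - 9.722 = 39.778 cm.
Lens 2: 1/d_i2 = 1/f_2 - 1/d_o2 = 1/4 - 1/(39.778) = 0.22486 cm^-1, so d_i2 = 4.447 cm.
m_2 = -(4.447)/(39.778) = -0.1118.
Overall magnification: m = m_1 m_2 = 0.0435.

0.0435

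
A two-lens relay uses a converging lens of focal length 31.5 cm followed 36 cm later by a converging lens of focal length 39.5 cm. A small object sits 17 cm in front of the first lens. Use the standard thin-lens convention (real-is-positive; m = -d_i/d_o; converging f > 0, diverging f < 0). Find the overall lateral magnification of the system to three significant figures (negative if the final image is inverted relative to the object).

-2.57

Lens 1: 1/d_i1 = 1/f_1 - 1/d_o1 = 1/31.5 - 1/17 = -0.02708 cm^-1, so d_i1 = -36.931 cm.
m_1 = -(-36.931)/17 = 2.1724.
The intermediate image is virtual, 36.931 cm to the left of lens 1, so d_o2 = L - d_i1 = 36 - (-36.931) = 72.931 cm.
Lens 2: 1/d_i2 = 1/f_2 - 1/d_o2 = 1/39.5 - 1/(72.931) = 0.01160 cm^-1, so d_i2 = 86.171 cm.
m_2 = -(86.171)/(72.931) = -1.1815.
Total m = m_1 x m_2 = (2.1724)(-1.1815) = -2.5668.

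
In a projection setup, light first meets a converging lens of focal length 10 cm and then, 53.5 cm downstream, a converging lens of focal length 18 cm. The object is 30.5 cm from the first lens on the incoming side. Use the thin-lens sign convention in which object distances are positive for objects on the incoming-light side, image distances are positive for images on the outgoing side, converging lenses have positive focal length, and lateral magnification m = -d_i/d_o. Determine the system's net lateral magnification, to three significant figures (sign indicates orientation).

Applying the thin-lens equation to the first lens, 1/10 = 1/30.5 + 1/d_i1, which gives d_i1 = 14.878 cm.
Its lateral magnification is m_1 = -d_i1/d_o1 = -(14.878)/30.5 = -0.4878.
Object distance for lens 2: d_o2 = 53.5 - 14.878 = 38.622 cm.
Applying the thin-lens equation again with f_2 = 18 cm and d_o2 = 38.622 cm gives d_i2 = 33.711 cm.
m_2 = -(33.711)/(38.622) = -0.8729.
Overall magnification: m = m_1 m_2 = 0.4258.

0.426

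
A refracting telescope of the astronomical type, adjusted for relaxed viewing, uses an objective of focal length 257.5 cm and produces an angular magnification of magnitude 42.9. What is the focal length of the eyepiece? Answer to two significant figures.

|M| = f_obj/f_eye, so f_eye = f_obj/|M| = 257.5/42.9 = 6.002 cm.

6.0 cm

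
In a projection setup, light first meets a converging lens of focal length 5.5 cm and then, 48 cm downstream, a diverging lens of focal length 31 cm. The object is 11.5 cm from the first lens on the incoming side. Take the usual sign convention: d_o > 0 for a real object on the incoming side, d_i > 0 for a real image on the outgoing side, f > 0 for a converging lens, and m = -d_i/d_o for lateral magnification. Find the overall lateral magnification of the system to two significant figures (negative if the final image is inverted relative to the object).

Applying the thin-lens equation to the first lens, 1/5.5 = 1/11.5 + 1/d_i1, which gives d_i1 = 10.542 cm.
Its lateral magnification is m_1 = -d_i1/d_o1 = -(10.542)/11.5 = -0.9167.
That image sits 37.458 cm in front of the second lens, so d_o2 = 37.458 cm.
Applying the thin-lens equation again with f_2 = -31 cm and d_o2 = 37.458 cm gives d_i2 = -16.962 cm.
m_2 = -(-16.962)/(37.458) = 0.4528.
The system's lateral magnification is m_1 m_2 = (-0.9167)(0.4528) = -0.4151.

-0.42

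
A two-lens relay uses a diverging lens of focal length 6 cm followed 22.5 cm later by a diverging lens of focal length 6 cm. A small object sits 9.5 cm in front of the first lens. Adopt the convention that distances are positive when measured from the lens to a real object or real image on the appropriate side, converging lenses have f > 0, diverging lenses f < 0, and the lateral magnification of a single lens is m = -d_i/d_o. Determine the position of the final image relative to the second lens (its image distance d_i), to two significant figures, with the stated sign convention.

-4.9 cm

Applying the thin-lens equation to the first lens, 1/(-6) = 1/9.5 + 1/d_i1, which gives d_i1 = -3.677 cm.
With d_i1 < 0 the first image is virtual and lies on the object side; the object distance for lens 2 is d_o2 = 22.5 - (-3.677) = 26.177 cm.
Applying the thin-lens equation again with f_2 = -6 cm and d_o2 = 26.177 cm gives d_i2 = -4.881 cm.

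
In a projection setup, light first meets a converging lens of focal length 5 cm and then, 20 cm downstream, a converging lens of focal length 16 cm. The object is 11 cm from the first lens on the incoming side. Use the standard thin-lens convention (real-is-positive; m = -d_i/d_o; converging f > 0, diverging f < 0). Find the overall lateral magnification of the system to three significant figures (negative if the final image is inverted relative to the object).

-2.58

Applying the thin-lens equation to the first lens, 1/5 = 1/11 + 1/d_i1, which gives d_i1 = 9.167 cm.
Its lateral magnification is m_1 = -d_i1/d_o1 = -(9.167)/11 = -0.8333.
Object distance for lens 2: d_o2 = 20 - 9.167 = 10.833 cm.
Applying the thin-lens equation again with f_2 = 16 cm and d_o2 = 10.833 cm gives d_i2 = -33.548 cm.
m_2 = -(-33.548)/(10.833) = 3.0968.
The system's lateral magnification is m_1 m_2 = (-0.8333)(3.0968) = -2.5806.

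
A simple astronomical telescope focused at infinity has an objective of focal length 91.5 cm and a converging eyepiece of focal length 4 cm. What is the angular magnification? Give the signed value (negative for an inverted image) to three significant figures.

M = -f_obj/f_eye = -91.5/(4) = -22.875.

-22.9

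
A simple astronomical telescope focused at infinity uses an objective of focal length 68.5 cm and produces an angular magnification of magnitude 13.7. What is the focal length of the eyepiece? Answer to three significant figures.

5.00 cm

|M| = f_obj/f_eye, so f_eye = f_obj/|M| = 68.5/13.7 = 5.000 cm.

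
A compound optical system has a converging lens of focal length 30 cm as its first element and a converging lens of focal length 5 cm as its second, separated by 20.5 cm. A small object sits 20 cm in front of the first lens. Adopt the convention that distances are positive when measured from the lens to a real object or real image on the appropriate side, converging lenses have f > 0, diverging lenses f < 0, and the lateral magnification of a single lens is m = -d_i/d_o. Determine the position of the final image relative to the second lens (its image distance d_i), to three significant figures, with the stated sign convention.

5.33 cm

Applying the thin-lens equation to the first lens, 1/30 = 1/20 + 1/d_i1, which gives d_i1 = -60.000 cm.
With d_i1 < 0 the first image is virtual and lies on the object side; the object distance for lens 2 is d_o2 = 20.5 - (-60.000) = 80.500 cm.
Applying the thin-lens equation again with f_2 = 5 cm and d_o2 = 80.500 cm gives d_i2 = 5.331 cm.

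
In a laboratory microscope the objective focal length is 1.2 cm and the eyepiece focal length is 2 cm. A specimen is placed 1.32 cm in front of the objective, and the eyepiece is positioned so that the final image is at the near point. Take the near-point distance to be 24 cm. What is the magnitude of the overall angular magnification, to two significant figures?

Objective: 1/d_i = 1/f_obj - 1/d_o = 1/1.2 - 1/1.32 = 0.07576 cm^-1, so d_i = 13.200 cm.
m_obj = -d_i/d_o = -13.200/1.32 = -10.000.
Eyepiece angular magnification (image at near point): M_eye = 1 + D/f_e = 1 + 24/2 = 13.000.
Overall M = m_obj x M_eye = (-10.000)(13.000) = -130.00.
|M| = 130.00.

130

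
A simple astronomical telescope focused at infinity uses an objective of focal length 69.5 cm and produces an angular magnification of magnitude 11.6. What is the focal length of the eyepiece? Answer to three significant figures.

|M| = f_obj/f_eye, so f_eye = f_obj/|M| = 69.5/11.6 = 5.991 cm.

5.99 cm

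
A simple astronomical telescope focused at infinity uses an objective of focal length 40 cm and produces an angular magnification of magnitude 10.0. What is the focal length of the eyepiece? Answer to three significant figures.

|M| = f_obj/f_eye, so f_eye = f_obj/|M| = 40/10.0 = 4.000 cm.

4.00 cm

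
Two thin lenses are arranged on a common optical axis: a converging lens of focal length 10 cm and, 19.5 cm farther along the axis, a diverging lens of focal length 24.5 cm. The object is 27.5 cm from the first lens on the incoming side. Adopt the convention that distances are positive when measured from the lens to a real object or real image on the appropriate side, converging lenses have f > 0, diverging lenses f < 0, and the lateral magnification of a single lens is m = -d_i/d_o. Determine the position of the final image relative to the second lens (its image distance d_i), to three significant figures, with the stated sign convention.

First lens: d_i1 = 1/(1/10 - 1/27.5) = 15.714 cm.
That image sits 3.786 cm in front of the second lens, so d_o2 = 3.786 cm.
Second lens: d_i2 = 1/(1/(-24.5) - 1/(3.786)) = -3.279 cm.

-3.28 cm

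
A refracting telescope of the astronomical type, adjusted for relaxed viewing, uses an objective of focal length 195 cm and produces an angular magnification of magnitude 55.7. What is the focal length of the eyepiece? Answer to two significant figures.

3.5 cm

|M| = f_obj/f_eye, so f_eye = f_obj/|M| = 195/55.7 = 3.501 cm.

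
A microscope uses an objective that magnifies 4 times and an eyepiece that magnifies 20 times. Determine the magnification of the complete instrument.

80

The overall magnification of a compound microscope is the product of the objective and eyepiece magnifications:
M = M_obj x M_eye = 4 x 20 = 80.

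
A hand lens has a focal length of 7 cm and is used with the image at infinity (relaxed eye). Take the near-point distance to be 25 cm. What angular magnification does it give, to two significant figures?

M = D/f = 25/7 = 3.571.

3.6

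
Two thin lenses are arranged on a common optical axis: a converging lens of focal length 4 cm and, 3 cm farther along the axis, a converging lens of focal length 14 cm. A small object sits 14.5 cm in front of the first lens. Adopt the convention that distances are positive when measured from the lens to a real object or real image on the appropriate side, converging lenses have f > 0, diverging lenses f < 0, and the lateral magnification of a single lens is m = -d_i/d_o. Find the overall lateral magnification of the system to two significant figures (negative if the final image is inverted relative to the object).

Applying the thin-lens equation to the first lens, 1/4 = 1/14.5 + 1/d_i1, which gives d_i1 = 5.524 cm.
Its lateral magnification is m_1 = -d_i1/d_o1 = -(5.524)/14.5 = -0.3810.
Since 5.524 cm > 3 cm, the first image lies past the second lens and serves as a virtual object: d_o2 = L - d_i1 = -2.524 cm.
Applying the thin-lens equation again with f_2 = 14 cm and d_o2 = -2.524 cm gives d_i2 = 2.138 cm.
m_2 = -(2.138)/(-2.524) = 0.8473.
Total m = m_1 x m_2 = (-0.3810)(0.8473) = -0.3228.

-0.32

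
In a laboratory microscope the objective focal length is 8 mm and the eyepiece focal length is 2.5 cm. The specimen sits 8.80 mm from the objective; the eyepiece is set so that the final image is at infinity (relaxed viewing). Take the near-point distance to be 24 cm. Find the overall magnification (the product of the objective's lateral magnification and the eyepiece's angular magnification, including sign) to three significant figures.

-96.0

Convert to cm: f_obj = 8 mm = 0.8 cm; d_o = 8.80 mm = 0.88 cm.
Objective: 1/d_i = 1/f_obj - 1/d_o = 1/0.8 - 1/0.88 = 0.11364 cm^-1, so d_i = 8.800 cm.
m_obj = -d_i/d_o = -8.800/0.88 = -10.000.
Eyepiece angular magnification (image at infinity): M_eye = D/f_e = 24/2.5 = 9.600.
Overall M = m_obj x M_eye = (-10.000)(9.600) = -96.00.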